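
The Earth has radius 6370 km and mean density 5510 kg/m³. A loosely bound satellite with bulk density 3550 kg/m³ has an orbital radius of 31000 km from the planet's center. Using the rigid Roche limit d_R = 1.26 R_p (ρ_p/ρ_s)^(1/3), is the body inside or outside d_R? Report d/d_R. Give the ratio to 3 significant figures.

outside; d/d_R ≈ 3.34

d_R = 1.26 × (6370 km) × (5510/3550)^(1/3) = 9293 km
d/d_R = (31000) / (9293) = 3.34
Since d/d_R > 1, the body is outside the Roche limit.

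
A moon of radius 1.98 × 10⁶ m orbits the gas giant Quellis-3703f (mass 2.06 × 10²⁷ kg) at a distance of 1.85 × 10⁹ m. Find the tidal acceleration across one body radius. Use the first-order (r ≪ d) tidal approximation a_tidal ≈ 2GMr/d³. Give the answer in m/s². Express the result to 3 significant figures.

8.60 × 10⁻⁵ m/s²

Since r ≪ d, expand the inverse-square field across one radius to get the leading 2GMr/d³ term.
a_tidal = 2GMr/d³
        = 2 × (6.674 × 10⁻¹¹) × (2.06 × 10²⁷) × (1.98 × 10⁶) / (1.85 × 10⁹)³
        = 8.60 × 10⁻⁵ m/s²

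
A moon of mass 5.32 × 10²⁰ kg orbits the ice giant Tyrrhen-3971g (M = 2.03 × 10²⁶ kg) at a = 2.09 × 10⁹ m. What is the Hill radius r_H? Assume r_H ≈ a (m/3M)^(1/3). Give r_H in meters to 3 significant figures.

2.00 × 10⁷ m

r_H ≈ a (m/3M)^(1/3)
    = (2.09 × 10⁹) × (5.32 × 10²⁰ / (3 × 2.03 × 10²⁶))^(1/3)
    = 2.00 × 10⁷ m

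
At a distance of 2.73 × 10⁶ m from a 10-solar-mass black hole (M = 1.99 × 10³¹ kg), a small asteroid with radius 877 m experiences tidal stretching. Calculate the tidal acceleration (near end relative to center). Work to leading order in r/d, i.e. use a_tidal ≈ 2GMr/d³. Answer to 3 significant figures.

1.14 × 10⁵ m/s²

a_tidal = 2GMr/d³
        = 2 × (6.674 × 10⁻¹¹) × (1.99 × 10³¹) × (877) / (2.73 × 10⁶)³
        = 1.14 × 10⁵ m/s²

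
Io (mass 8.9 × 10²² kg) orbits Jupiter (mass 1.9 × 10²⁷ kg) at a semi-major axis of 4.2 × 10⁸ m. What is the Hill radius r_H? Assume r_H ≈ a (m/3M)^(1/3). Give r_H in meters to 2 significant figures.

1.0 × 10⁷ m

r_H ≈ a (m/3M)^(1/3)
    = (4.2 × 10⁸) × (8.9 × 10²² / (3 × 1.9 × 10²⁷))^(1/3)
    = 1.0 × 10⁷ m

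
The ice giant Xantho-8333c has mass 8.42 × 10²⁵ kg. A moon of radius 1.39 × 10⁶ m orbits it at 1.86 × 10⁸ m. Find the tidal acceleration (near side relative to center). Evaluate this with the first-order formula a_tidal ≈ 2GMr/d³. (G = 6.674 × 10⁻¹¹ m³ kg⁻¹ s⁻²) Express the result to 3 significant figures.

2.43 × 10⁻³ m/s²

a_tidal = 2GMr/d³
        = 2 × (6.674 × 10⁻¹¹) × (8.42 × 10²⁵) × (1.39 × 10⁶) / (1.86 × 10⁸)³
        = 2.43 × 10⁻³ m/s²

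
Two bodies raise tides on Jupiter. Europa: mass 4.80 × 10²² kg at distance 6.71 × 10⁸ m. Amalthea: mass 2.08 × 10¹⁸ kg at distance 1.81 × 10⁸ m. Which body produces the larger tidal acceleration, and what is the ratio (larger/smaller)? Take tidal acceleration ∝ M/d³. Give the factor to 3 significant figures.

Europa, by a factor of ≈ 453

Tidal acceleration ∝ M/d³, so compare M/d³ for each.
Europa: (4.80 × 10²²) / (6.71 × 10⁸)³ = 1.589 × 10⁻⁴
Amalthea: (2.08 × 10¹⁸) / (1.81 × 10⁸)³ = 3.508 × 10⁻⁷
Ratio (larger/smaller) = 453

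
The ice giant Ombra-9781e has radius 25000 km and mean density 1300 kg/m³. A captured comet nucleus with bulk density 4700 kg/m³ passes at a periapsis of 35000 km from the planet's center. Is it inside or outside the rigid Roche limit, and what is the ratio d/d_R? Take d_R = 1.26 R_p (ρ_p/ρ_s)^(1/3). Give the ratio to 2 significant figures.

d_R = 1.26 × (25000 km) × (1300/4700)^(1/3) = 20520 km
d/d_R = (35000) / (20520) = 1.7
Since d/d_R > 1, the body is outside the Roche limit.

outside; d/d_R ≈ 1.7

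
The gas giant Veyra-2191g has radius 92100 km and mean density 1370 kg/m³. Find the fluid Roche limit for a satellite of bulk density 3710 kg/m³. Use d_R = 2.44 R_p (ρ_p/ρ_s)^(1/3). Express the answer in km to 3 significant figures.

1.61 × 10⁵ km

d_R = 2.44 × 92100 km × (1370/3710)^(1/3)
    = 1.61 × 10⁵ km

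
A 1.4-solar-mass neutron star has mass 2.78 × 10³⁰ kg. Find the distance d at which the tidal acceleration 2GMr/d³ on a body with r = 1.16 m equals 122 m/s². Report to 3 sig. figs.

1.52 × 10⁶ m

2GMr/d³ = a_tidal  ⇒  d = (2GMr / a_tidal)^(1/3)
d = (2 × 6.674×10⁻¹¹ × (2.78 × 10³⁰) × (1.16) / (122))^(1/3)
  = 1.52 × 10⁶ m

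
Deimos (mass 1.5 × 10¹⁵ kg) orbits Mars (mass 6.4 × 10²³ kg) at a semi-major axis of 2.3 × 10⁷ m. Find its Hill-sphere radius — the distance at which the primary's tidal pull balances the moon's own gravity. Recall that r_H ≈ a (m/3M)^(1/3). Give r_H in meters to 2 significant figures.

r_H ≈ a (m/3M)^(1/3)
    = (2.3 × 10⁷) × (1.5 × 10¹⁵ / (3 × 6.4 × 10²³))^(1/3)
    = 2.1 × 10⁴ m

2.1 × 10⁴ m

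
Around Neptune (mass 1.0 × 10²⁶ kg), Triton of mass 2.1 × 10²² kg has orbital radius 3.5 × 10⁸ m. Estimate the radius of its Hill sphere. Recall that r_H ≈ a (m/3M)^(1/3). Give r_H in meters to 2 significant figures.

r_H ≈ a (m/3M)^(1/3)
    = (3.5 × 10⁸) × (2.1 × 10²² / (3 × 1.0 × 10²⁶))^(1/3)
    = 1.4 × 10⁷ m

1.4 × 10⁷ m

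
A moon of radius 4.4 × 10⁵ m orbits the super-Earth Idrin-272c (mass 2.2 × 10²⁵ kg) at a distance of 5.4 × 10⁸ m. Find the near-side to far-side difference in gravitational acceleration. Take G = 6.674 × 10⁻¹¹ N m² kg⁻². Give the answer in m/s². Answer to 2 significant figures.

a_tidal = 4GMr/d³
        = 4 × (6.674 × 10⁻¹¹) × (2.2 × 10²⁵) × (4.4 × 10⁵) / (5.4 × 10⁸)³
        = 1.6 × 10⁻⁵ m/s²

1.6 × 10⁻⁵ m/s²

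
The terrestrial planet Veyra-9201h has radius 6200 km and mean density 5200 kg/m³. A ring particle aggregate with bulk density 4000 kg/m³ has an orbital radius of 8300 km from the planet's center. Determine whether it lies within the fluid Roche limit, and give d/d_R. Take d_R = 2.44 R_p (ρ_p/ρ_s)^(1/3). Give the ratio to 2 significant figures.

inside; d/d_R ≈ 0.50

d_R = 2.44 × (6200 km) × (5200/4000)^(1/3) = 16510 km
d/d_R = (8300) / (16510) = 0.50
Since d/d_R < 1, the body is inside the Roche limit.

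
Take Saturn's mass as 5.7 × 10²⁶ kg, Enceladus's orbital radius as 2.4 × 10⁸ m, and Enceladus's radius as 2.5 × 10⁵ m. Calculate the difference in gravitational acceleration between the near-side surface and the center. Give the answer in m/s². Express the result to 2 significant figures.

1.4 × 10⁻³ m/s²

a_tidal = 2GMr/d³
        = 2 × (6.674 × 10⁻¹¹) × (5.7 × 10²⁶) × (2.5 × 10⁵) / (2.4 × 10⁸)³
        = 1.4 × 10⁻³ m/s²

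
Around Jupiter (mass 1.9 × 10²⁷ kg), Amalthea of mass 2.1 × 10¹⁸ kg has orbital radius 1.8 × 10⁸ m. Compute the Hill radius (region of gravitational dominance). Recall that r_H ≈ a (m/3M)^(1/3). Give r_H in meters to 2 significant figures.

1.3 × 10⁵ m

r_H ≈ a (m/3M)^(1/3)
    = (1.8 × 10⁸) × (2.1 × 10¹⁸ / (3 × 1.9 × 10²⁷))^(1/3)
    = 1.3 × 10⁵ m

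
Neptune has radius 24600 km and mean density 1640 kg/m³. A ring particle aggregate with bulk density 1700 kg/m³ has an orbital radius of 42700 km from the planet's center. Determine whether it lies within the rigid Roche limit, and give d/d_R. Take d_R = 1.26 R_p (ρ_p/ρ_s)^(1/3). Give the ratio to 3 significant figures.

outside; d/d_R ≈ 1.39

d_R = 1.26 × (24600 km) × (1640/1700)^(1/3) = 30630 km
d/d_R = (42700) / (30630) = 1.39
Since d/d_R > 1, the body is outside the Roche limit.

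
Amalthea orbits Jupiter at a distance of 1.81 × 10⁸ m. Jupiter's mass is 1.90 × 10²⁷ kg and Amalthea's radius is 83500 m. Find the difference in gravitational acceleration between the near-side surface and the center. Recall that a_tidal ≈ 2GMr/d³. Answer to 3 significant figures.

3.57 × 10⁻³ m/s²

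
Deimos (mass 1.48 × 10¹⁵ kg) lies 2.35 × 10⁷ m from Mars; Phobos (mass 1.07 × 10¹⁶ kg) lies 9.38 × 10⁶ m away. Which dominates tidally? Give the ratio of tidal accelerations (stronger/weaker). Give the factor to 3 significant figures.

Phobos, by a factor of ≈ 114

The tide-raising term goes as M/d³ (the gradient of a 1/d² field).
Deimos: (1.48 × 10¹⁵) / (2.35 × 10⁷)³ = 1.140 × 10⁻⁷
Phobos: (1.07 × 10¹⁶) / (9.38 × 10⁶)³ = 1.297 × 10⁻⁵
Ratio (larger/smaller) = 114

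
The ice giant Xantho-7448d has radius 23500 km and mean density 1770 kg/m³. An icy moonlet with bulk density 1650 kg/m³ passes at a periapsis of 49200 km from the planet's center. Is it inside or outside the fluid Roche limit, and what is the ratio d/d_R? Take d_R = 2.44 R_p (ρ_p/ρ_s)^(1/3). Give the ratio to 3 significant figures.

d_R = 2.44 × (23500 km) × (1770/1650)^(1/3) = 58700 km
d/d_R = (49200) / (58700) = 0.838
Since d/d_R < 1, the body is inside the Roche limit.

inside; d/d_R ≈ 0.838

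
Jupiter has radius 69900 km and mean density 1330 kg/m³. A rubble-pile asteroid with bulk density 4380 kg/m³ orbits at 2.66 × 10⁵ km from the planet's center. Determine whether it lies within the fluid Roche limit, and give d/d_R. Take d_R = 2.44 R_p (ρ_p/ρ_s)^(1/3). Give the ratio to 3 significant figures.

d_R = 2.44 × (69900 km) × (1330/4380)^(1/3) = 1.146 × 10⁵ km
d/d_R = (2.66 × 10⁵) / (1.146 × 10⁵) = 2.32
Since d/d_R > 1, the body is outside the Roche limit.

outside; d/d_R ≈ 2.32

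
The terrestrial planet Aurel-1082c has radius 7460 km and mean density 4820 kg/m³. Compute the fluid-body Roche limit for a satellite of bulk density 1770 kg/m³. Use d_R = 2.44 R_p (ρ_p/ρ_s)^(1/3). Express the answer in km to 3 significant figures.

d_R = 2.44 × 7460 km × (4820/1770)^(1/3)
    = 25400 km

25400 km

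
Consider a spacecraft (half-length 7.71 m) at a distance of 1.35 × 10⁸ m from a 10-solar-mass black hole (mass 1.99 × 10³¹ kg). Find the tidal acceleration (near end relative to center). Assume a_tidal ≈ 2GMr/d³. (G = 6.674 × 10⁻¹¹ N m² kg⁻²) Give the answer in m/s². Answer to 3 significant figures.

8.32 × 10⁻³ m/s²

a_tidal = 2GMr/d³
        = 2 × (6.674 × 10⁻¹¹) × (1.99 × 10³¹) × (7.71) / (1.35 × 10⁸)³
        = 8.32 × 10⁻³ m/s²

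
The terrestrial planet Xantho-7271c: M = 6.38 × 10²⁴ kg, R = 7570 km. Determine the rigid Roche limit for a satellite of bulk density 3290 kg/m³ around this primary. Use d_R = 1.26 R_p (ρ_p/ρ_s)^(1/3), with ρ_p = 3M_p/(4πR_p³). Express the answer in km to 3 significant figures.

ρ_p = 3M_p/(4πR_p³) = 3 × (6.38 × 10²⁴) / (4π × (7.57 × 10⁶ m)³) = 3510 kg/m³
d_R = 1.26 × 7570 km × (3510/3290)^(1/3)
    = 9750 km

9750 km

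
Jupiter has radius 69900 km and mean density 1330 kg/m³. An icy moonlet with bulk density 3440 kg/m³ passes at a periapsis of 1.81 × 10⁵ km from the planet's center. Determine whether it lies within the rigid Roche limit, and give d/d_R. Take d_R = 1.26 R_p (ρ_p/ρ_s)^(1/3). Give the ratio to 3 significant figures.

outside; d/d_R ≈ 2.82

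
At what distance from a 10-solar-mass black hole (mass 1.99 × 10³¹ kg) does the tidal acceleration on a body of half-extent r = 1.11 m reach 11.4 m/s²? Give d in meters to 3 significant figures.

2GMr/d³ = a_tidal  ⇒  d = (2GMr / a_tidal)^(1/3)
d = (2 × 6.674×10⁻¹¹ × (1.99 × 10³¹) × (1.11) / (11.4))^(1/3)
  = 6.37 × 10⁶ m

6.37 × 10⁶ m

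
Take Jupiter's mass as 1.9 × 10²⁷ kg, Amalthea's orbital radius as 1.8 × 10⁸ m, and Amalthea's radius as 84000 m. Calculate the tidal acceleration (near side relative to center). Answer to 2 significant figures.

3.7 × 10⁻³ m/s²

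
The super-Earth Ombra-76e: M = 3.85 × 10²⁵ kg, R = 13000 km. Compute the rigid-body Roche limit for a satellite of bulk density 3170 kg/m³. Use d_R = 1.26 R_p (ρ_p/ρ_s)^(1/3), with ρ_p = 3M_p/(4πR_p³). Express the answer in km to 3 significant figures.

ρ_p = 3M_p/(4πR_p³) = 3 × (3.85 × 10²⁵) / (4π × (1.30 × 10⁷ m)³) = 4180 kg/m³
d_R = 1.26 × 13000 km × (4180/3170)^(1/3)
    = 18000 km

18000 km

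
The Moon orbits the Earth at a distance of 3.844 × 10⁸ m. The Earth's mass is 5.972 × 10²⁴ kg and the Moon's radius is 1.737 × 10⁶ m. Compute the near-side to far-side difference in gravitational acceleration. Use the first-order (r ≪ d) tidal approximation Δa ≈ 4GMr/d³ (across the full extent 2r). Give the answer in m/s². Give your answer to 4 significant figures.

Δa = 4GMr/d³
   = 4 × (6.674 × 10⁻¹¹) × (5.972 × 10²⁴) × (1.737 × 10⁶) / (3.844 × 10⁸)³
   = 4.875 × 10⁻⁵ m/s²

4.875 × 10⁻⁵ m/s²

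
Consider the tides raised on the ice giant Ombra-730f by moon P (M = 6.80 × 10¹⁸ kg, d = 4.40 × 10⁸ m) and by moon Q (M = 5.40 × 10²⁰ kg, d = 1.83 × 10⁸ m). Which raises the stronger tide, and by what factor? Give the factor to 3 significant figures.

Compare M/d³ for the two perturbers:
Moon P: (6.80 × 10¹⁸) / (4.40 × 10⁸)³ = 7.983 × 10⁻⁸
Moon Q: (5.40 × 10²⁰) / (1.83 × 10⁸)³ = 8.811 × 10⁻⁵
Ratio (larger/smaller) = 1100

Moon Q, by a factor of ≈ 1100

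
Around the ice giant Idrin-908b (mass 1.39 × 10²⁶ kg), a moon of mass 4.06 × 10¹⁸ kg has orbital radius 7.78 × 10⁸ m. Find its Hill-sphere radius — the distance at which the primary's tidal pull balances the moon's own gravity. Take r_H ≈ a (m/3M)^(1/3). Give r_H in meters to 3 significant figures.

r_H ≈ a (m/3M)^(1/3)
    = (7.78 × 10⁸) × (4.06 × 10¹⁸ / (3 × 1.39 × 10²⁶))^(1/3)
    = 1.66 × 10⁶ m

1.66 × 10⁶ m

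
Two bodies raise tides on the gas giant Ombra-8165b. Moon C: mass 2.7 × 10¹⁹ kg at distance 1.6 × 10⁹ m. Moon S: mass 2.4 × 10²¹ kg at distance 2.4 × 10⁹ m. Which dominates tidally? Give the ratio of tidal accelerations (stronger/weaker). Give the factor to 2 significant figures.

Moon S, by a factor of ≈ 26

Compare M/d³ for the two perturbers:
Moon C: (2.7 × 10¹⁹) / (1.6 × 10⁹)³ = 6.592 × 10⁻⁹
Moon S: (2.4 × 10²¹) / (2.4 × 10⁹)³ = 1.736 × 10⁻⁷
Ratio (larger/smaller) = 26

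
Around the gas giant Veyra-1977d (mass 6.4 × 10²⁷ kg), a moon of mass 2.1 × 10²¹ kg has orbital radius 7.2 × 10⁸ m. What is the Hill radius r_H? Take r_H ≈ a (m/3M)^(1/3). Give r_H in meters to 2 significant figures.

3.4 × 10⁶ m

r_H ≈ a (m/3M)^(1/3)
    = (7.2 × 10⁸) × (2.1 × 10²¹ / (3 × 6.4 × 10²⁷))^(1/3)
    = 3.4 × 10⁶ m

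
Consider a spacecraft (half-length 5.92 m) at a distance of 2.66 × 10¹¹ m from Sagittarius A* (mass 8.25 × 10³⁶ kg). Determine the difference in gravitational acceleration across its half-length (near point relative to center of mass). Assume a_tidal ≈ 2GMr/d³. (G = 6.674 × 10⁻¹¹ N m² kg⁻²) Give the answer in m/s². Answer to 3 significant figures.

Δa = 2GMr/d³
   = 2 × (6.674 × 10⁻¹¹) × (8.25 × 10³⁶) × (5.92) / (2.66 × 10¹¹)³
   = 3.46 × 10⁻⁷ m/s²

3.46 × 10⁻⁷ m/s²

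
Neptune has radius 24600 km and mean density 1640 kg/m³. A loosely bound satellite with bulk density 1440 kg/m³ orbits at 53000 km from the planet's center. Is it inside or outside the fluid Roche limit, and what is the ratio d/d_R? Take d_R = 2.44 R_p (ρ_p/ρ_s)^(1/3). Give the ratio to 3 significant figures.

inside; d/d_R ≈ 0.846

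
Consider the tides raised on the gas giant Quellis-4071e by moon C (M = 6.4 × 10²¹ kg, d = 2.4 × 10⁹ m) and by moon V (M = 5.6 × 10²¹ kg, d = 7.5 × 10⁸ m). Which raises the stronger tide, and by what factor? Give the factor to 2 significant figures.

Compare M/d³ for the two perturbers:
Moon C: (6.4 × 10²¹) / (2.4 × 10⁹)³ = 4.630 × 10⁻⁷
Moon V: (5.6 × 10²¹) / (7.5 × 10⁸)³ = 1.327 × 10⁻⁵
Ratio (larger/smaller) = 29

Moon V, by a factor of ≈ 29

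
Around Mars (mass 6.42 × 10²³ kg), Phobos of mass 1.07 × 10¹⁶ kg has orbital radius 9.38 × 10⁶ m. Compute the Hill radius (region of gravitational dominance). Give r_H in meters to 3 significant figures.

r_H ≈ a (m/3M)^(1/3)
    = (9.38 × 10⁶) × (1.07 × 10¹⁶ / (3 × 6.42 × 10²³))^(1/3)
    = 1.66 × 10⁴ m

1.66 × 10⁴ m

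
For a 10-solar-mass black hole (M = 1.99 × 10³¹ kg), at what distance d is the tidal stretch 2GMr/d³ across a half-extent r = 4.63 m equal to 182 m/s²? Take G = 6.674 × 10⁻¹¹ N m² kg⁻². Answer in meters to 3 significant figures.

2GMr/d³ = a_tidal  ⇒  d = (2GMr / a_tidal)^(1/3)
d = (2 × 6.674×10⁻¹¹ × (1.99 × 10³¹) × (4.63) / (182))^(1/3)
  = 4.07 × 10⁶ m

4.07 × 10⁶ m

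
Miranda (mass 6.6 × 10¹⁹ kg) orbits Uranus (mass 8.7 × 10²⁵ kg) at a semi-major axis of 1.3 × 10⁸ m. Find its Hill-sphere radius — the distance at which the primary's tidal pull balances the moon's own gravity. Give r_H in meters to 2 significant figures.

8.2 × 10⁵ m

r_H ≈ a (m/3M)^(1/3)
    = (1.3 × 10⁸) × (6.6 × 10¹⁹ / (3 × 8.7 × 10²⁵))^(1/3)
    = 8.2 × 10⁵ m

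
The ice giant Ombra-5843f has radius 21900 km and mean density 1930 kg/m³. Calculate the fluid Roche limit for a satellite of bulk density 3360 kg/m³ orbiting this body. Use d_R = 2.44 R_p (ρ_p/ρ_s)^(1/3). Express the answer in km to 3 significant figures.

d_R = 2.44 × 21900 km × (1930/3360)^(1/3)
    = 44400 km

44400 km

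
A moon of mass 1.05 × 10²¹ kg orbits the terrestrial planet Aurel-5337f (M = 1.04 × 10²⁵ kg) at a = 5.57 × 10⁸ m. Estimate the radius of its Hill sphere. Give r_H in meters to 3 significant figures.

r_H ≈ a (m/3M)^(1/3)
    = (5.57 × 10⁸) × (1.05 × 10²¹ / (3 × 1.04 × 10²⁵))^(1/3)
    = 1.80 × 10⁷ m

1.80 × 10⁷ m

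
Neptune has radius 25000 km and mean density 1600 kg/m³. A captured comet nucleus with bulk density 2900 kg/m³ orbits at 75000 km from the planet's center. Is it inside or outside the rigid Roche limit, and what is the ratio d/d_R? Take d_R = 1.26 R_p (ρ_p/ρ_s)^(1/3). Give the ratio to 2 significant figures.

d_R = 1.26 × (25000 km) × (1600/2900)^(1/3) = 25840 km
d/d_R = (75000) / (25840) = 2.9
Since d/d_R > 1, the body is outside the Roche limit.

outside; d/d_R ≈ 2.9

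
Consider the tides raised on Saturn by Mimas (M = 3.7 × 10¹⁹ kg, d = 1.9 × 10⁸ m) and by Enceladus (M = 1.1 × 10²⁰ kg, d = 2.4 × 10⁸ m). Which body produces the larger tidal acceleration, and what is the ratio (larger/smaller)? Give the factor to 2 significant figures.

Tidal stretch scales as M/d³; compute that for each body.
Mimas: (3.7 × 10¹⁹) / (1.9 × 10⁸)³ = 5.394 × 10⁻⁶
Enceladus: (1.1 × 10²⁰) / (2.4 × 10⁸)³ = 7.957 × 10⁻⁶
Ratio (larger/smaller) = 1.5

Enceladus, by a factor of ≈ 1.5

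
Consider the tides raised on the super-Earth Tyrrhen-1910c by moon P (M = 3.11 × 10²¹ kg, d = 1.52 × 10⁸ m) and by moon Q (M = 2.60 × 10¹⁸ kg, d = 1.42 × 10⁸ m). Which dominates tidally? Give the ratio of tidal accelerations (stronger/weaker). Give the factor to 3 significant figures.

Compare M/d³ for the two perturbers:
Moon P: (3.11 × 10²¹) / (1.52 × 10⁸)³ = 8.856 × 10⁻⁴
Moon Q: (2.60 × 10¹⁸) / (1.42 × 10⁸)³ = 9.080 × 10⁻⁷
Ratio (larger/smaller) = 975

Moon P, by a factor of ≈ 975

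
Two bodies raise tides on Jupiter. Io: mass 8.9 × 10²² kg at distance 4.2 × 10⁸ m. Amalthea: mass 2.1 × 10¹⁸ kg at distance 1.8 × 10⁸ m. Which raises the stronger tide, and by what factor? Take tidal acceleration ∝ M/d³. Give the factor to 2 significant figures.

Io, by a factor of ≈ 3300

Tidal acceleration ∝ M/d³, so compare M/d³ for each.
Io: (8.9 × 10²²) / (4.2 × 10⁸)³ = 1.201 × 10⁻³
Amalthea: (2.1 × 10¹⁸) / (1.8 × 10⁸)³ = 3.601 × 10⁻⁷
Ratio (larger/smaller) = 3300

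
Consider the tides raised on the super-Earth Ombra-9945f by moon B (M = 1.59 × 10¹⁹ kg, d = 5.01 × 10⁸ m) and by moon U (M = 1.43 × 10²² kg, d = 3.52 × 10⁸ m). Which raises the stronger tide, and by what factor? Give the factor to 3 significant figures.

Tidal stretch scales as M/d³; compute that for each body.
Moon B: (1.59 × 10¹⁹) / (5.01 × 10⁸)³ = 1.264 × 10⁻⁷
Moon U: (1.43 × 10²²) / (3.52 × 10⁸)³ = 3.279 × 10⁻⁴
Ratio (larger/smaller) = 2590

Moon U, by a factor of ≈ 2590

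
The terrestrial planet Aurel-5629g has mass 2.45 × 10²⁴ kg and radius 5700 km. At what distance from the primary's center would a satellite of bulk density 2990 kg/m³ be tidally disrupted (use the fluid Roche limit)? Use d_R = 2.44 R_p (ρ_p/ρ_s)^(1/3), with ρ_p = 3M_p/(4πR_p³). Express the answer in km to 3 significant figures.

ρ_p = 3M_p/(4πR_p³) = 3 × (2.45 × 10²⁴) / (4π × (5.70 × 10⁶ m)³) = 3160 kg/m³
d_R = 2.44 × 5700 km × (3160/2990)^(1/3)
    = 14200 km

14200 km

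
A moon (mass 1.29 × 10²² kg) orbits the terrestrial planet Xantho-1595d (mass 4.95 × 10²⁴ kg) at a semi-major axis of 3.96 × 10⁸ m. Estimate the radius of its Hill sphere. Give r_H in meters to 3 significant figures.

3.78 × 10⁷ m

r_H ≈ a (m/3M)^(1/3)
    = (3.96 × 10⁸) × (1.29 × 10²² / (3 × 4.95 × 10²⁴))^(1/3)
    = 3.78 × 10⁷ m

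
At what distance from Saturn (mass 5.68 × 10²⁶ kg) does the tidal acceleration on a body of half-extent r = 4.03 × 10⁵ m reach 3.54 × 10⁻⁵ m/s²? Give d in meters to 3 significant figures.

9.52 × 10⁸ m

2GMr/d³ = a_tidal  ⇒  d = (2GMr / a_tidal)^(1/3)
d = (2 × 6.674×10⁻¹¹ × (5.68 × 10²⁶) × (4.03 × 10⁵) / (3.54 × 10⁻⁵))^(1/3)
  = 9.52 × 10⁸ m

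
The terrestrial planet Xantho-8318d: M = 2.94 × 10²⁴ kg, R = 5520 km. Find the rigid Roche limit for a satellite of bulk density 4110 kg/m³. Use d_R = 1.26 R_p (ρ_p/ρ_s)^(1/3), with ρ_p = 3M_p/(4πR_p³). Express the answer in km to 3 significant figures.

6990 km

ρ_p = 3M_p/(4πR_p³) = 3 × (2.94 × 10²⁴) / (4π × (5.52 × 10⁶ m)³) = 4170 kg/m³
d_R = 1.26 × 5520 km × (4170/4110)^(1/3)
    = 6990 km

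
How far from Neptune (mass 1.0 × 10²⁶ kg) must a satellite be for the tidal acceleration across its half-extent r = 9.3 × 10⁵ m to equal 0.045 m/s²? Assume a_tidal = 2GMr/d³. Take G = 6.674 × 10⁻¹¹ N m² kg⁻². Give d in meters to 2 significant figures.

6.5 × 10⁷ m

2GMr/d³ = a_tidal  ⇒  d = (2GMr / a_tidal)^(1/3)
d = (2 × 6.674×10⁻¹¹ × (1.0 × 10²⁶) × (9.3 × 10⁵) / (0.045))^(1/3)
  = 6.5 × 10⁷ m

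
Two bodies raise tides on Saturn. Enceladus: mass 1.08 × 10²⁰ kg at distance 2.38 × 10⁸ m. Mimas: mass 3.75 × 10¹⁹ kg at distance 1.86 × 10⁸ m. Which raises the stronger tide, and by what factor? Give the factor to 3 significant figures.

Compare M/d³ for the two perturbers:
Enceladus: (1.08 × 10²⁰) / (2.38 × 10⁸)³ = 8.011 × 10⁻⁶
Mimas: (3.75 × 10¹⁹) / (1.86 × 10⁸)³ = 5.828 × 10⁻⁶
Ratio (larger/smaller) = 1.37

Enceladus, by a factor of ≈ 1.37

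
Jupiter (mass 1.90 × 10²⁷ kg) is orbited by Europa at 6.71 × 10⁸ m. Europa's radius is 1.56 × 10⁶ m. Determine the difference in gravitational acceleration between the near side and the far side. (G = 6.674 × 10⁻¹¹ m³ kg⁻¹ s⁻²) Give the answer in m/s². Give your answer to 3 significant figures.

a_tidal = 4GMr/d³
        = 4 × (6.674 × 10⁻¹¹) × (1.90 × 10²⁷) × (1.56 × 10⁶) / (6.71 × 10⁸)³
        = 2.62 × 10⁻³ m/s²

2.62 × 10⁻³ m/s²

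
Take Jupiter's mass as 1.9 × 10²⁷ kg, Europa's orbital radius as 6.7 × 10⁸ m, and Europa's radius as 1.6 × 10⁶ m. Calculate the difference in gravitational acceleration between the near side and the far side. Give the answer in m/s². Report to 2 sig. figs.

Differencing GM/(d−r)² and GM/(d+r)² to first order in r/d gives 4GMr/d³.
Δg = 4GMr/d³
   = 4 × (6.674 × 10⁻¹¹) × (1.9 × 10²⁷) × (1.6 × 10⁶) / (6.7 × 10⁸)³
   = 2.7 × 10⁻³ m/s²

2.7 × 10⁻³ m/s²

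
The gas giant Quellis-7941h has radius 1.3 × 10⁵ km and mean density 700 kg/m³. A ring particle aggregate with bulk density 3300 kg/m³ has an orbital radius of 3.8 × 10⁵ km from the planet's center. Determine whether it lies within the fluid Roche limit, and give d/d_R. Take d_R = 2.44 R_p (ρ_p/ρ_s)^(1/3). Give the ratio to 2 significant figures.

d_R = 2.44 × (1.3 × 10⁵ km) × (700/3300)^(1/3) = 1.892 × 10⁵ km
d/d_R = (3.8 × 10⁵) / (1.892 × 10⁵) = 2.0
Since d/d_R > 1, the body is outside the Roche limit.

outside; d/d_R ≈ 2.0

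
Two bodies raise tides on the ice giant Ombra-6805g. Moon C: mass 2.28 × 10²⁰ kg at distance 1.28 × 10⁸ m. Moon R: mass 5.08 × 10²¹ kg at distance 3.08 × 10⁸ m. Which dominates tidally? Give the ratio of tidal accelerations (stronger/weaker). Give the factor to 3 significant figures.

Tidal stretch scales as M/d³; compute that for each body.
Moon C: (2.28 × 10²⁰) / (1.28 × 10⁸)³ = 1.087 × 10⁻⁴
Moon R: (5.08 × 10²¹) / (3.08 × 10⁸)³ = 1.739 × 10⁻⁴
Ratio (larger/smaller) = 1.60

Moon R, by a factor of ≈ 1.60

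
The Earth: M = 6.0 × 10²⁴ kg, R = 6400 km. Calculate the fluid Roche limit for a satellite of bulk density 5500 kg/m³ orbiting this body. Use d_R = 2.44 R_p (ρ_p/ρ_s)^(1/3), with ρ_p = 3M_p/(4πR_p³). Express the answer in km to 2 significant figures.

16000 km

ρ_p = 3M_p/(4πR_p³) = 3 × (6.0 × 10²⁴) / (4π × (6.4 × 10⁶ m)³) = 5500 kg/m³
d_R = 2.44 × 6400 km × (5500/5500)^(1/3)
    = 16000 km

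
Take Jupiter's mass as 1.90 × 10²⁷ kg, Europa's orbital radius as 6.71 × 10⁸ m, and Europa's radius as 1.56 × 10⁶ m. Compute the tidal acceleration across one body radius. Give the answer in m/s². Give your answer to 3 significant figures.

Δg = 2GMr/d³
   = 2 × (6.674 × 10⁻¹¹) × (1.90 × 10²⁷) × (1.56 × 10⁶) / (6.71 × 10⁸)³
   = 1.31 × 10⁻³ m/s²

1.31 × 10⁻³ m/s²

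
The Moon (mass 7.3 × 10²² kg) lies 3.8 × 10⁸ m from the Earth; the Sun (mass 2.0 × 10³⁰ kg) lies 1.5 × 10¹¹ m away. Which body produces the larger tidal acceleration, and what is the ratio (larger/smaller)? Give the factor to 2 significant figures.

The Moon, by a factor of ≈ 2.2

Tidal acceleration ∝ M/d³, so compare M/d³ for each.
The Moon: (7.3 × 10²²) / (3.8 × 10⁸)³ = 1.330 × 10⁻³
The Sun: (2.0 × 10³⁰) / (1.5 × 10¹¹)³ = 5.926 × 10⁻⁴
Ratio (larger/smaller) = 2.2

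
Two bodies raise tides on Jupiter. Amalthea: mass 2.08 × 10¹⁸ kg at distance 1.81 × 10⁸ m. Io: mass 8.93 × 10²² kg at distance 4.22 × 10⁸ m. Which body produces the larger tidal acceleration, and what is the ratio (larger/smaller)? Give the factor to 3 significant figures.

Tidal stretch scales as M/d³; compute that for each body.
Amalthea: (2.08 × 10¹⁸) / (1.81 × 10⁸)³ = 3.508 × 10⁻⁷
Io: (8.93 × 10²²) / (4.22 × 10⁸)³ = 1.188 × 10⁻³
Ratio (larger/smaller) = 3390

Io, by a factor of ≈ 3390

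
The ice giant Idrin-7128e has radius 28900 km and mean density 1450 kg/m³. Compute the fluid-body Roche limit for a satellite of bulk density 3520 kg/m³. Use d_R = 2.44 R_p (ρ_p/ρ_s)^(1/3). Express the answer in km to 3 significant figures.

52500 km

d_R = 2.44 × 28900 km × (1450/3520)^(1/3)
    = 52500 km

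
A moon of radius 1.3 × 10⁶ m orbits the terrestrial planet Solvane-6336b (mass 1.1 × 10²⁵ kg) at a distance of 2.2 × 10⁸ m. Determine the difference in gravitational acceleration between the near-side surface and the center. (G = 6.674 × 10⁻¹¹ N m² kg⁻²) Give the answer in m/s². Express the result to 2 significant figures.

1.8 × 10⁻⁴ m/s²

The tidal stretch is the gradient of GM/d² times the body's extent r, hence the 1/d³ dependence.
Δa = 2GMr/d³
   = 2 × (6.674 × 10⁻¹¹) × (1.1 × 10²⁵) × (1.3 × 10⁶) / (2.2 × 10⁸)³
   = 1.8 × 10⁻⁴ m/s²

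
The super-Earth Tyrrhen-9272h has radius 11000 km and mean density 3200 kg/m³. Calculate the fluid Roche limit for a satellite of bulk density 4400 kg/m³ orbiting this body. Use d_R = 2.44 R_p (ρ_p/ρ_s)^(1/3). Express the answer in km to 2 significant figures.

24000 km

d_R = 2.44 × 11000 km × (3200/4400)^(1/3)
    = 24000 km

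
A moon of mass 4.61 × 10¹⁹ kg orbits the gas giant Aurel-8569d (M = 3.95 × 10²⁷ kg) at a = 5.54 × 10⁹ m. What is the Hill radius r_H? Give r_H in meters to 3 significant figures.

r_H ≈ a (m/3M)^(1/3)
    = (5.54 × 10⁹) × (4.61 × 10¹⁹ / (3 × 3.95 × 10²⁷))^(1/3)
    = 8.71 × 10⁶ m

8.71 × 10⁶ m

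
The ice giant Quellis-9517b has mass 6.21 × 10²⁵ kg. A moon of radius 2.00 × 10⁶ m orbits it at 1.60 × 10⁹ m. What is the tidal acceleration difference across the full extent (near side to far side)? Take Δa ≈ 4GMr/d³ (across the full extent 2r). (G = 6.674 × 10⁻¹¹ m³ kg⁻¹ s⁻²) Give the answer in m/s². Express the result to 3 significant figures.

8.09 × 10⁻⁶ m/s²

a_tidal = 4GMr/d³
        = 4 × (6.674 × 10⁻¹¹) × (6.21 × 10²⁵) × (2.00 × 10⁶) / (1.60 × 10⁹)³
        = 8.09 × 10⁻⁶ m/s²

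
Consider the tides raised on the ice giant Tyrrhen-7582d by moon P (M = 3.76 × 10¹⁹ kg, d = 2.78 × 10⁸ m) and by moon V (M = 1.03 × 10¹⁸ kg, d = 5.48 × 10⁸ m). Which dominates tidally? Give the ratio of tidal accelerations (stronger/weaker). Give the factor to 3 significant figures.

Moon P, by a factor of ≈ 280

Compare M/d³ for the two perturbers:
Moon P: (3.76 × 10¹⁹) / (2.78 × 10⁸)³ = 1.750 × 10⁻⁶
Moon V: (1.03 × 10¹⁸) / (5.48 × 10⁸)³ = 6.259 × 10⁻⁹
Ratio (larger/smaller) = 280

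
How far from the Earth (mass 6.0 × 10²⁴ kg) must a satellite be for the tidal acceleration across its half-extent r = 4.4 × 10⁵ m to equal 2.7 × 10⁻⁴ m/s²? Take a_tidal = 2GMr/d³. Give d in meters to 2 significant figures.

1.1 × 10⁸ m

2GMr/d³ = a_tidal  ⇒  d = (2GMr / a_tidal)^(1/3)
d = (2 × 6.674×10⁻¹¹ × (6.0 × 10²⁴) × (4.4 × 10⁵) / (2.7 × 10⁻⁴))^(1/3)
  = 1.1 × 10⁸ m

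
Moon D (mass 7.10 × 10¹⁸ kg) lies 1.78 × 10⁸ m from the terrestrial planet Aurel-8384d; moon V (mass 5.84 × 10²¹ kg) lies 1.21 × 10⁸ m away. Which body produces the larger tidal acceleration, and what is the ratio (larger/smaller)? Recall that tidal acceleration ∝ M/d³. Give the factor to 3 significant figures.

Tidal stretch scales as M/d³; compute that for each body.
Moon D: (7.10 × 10¹⁸) / (1.78 × 10⁸)³ = 1.259 × 10⁻⁶
Moon V: (5.84 × 10²¹) / (1.21 × 10⁸)³ = 3.297 × 10⁻³
Ratio (larger/smaller) = 2620

Moon V, by a factor of ≈ 2620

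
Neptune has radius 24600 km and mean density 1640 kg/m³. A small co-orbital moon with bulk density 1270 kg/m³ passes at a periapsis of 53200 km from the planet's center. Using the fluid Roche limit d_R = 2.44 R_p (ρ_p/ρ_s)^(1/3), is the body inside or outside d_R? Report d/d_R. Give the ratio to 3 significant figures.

inside; d/d_R ≈ 0.814

d_R = 2.44 × (24600 km) × (1640/1270)^(1/3) = 65360 km
d/d_R = (53200) / (65360) = 0.814
Since d/d_R < 1, the body is inside the Roche limit.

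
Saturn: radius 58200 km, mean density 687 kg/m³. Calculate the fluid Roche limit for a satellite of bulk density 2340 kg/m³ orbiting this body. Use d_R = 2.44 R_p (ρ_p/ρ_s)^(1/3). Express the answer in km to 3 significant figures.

94400 km

d_R = 2.44 × 58200 km × (687/2340)^(1/3)
    = 94400 km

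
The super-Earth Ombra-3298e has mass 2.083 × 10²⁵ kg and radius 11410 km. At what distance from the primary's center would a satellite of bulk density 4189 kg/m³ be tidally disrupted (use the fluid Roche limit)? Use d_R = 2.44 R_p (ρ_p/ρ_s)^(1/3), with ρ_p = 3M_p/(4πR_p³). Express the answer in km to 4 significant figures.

25840 km

ρ_p = 3M_p/(4πR_p³) = 3 × (2.083 × 10²⁵) / (4π × (1.141 × 10⁷ m)³) = 3348 kg/m³
d_R = 2.44 × 11410 km × (3348/4189)^(1/3)
    = 25840 km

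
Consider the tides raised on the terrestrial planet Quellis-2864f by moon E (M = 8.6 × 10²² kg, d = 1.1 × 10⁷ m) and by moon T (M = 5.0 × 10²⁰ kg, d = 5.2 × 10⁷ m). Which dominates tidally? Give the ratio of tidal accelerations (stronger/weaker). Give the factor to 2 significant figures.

Moon E, by a factor of ≈ 18000

The tide-raising term goes as M/d³ (the gradient of a 1/d² field).
Moon E: (8.6 × 10²²) / (1.1 × 10⁷)³ = 6.461 × 10¹
Moon T: (5.0 × 10²⁰) / (5.2 × 10⁷)³ = 3.556 × 10⁻³
Ratio (larger/smaller) = 18000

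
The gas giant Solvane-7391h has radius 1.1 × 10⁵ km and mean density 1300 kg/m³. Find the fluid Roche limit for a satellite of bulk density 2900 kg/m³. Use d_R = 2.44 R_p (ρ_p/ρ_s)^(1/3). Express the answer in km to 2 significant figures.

d_R = 2.44 × 1.1 × 10⁵ km × (1300/2900)^(1/3)
    = 2.1 × 10⁵ km

2.1 × 10⁵ km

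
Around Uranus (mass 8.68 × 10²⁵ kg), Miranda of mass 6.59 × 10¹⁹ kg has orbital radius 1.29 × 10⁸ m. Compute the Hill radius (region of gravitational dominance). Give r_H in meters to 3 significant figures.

8.16 × 10⁵ m

r_H ≈ a (m/3M)^(1/3)
    = (1.29 × 10⁸) × (6.59 × 10¹⁹ / (3 × 8.68 × 10²⁵))^(1/3)
    = 8.16 × 10⁵ m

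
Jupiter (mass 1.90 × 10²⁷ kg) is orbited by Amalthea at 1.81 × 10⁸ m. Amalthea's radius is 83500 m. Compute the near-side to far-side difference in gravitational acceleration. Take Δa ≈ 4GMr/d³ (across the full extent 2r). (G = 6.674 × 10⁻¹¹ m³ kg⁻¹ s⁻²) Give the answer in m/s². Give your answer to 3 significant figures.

7.14 × 10⁻³ m/s²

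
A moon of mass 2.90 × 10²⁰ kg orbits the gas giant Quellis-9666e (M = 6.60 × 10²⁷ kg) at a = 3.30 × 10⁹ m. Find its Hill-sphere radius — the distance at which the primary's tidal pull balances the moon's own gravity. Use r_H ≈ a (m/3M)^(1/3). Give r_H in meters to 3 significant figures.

8.07 × 10⁶ m

r_H ≈ a (m/3M)^(1/3)
    = (3.30 × 10⁹) × (2.90 × 10²⁰ / (3 × 6.60 × 10²⁷))^(1/3)
    = 8.07 × 10⁶ m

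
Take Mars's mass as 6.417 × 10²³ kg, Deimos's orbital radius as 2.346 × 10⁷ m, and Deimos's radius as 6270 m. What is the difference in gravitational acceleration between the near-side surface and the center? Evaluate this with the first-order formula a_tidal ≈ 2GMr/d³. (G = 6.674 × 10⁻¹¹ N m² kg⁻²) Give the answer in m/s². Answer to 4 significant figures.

Δa = 2GMr/d³
   = 2 × (6.674 × 10⁻¹¹) × (6.417 × 10²³) × (6270) / (2.346 × 10⁷)³
   = 4.159 × 10⁻⁵ m/s²

4.159 × 10⁻⁵ m/s²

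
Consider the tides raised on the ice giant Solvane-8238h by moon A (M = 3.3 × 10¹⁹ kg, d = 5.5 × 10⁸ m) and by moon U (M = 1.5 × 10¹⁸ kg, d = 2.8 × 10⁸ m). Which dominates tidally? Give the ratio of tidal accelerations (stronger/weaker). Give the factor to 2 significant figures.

Moon A, by a factor of ≈ 2.9

The tide-raising term goes as M/d³ (the gradient of a 1/d² field).
Moon A: (3.3 × 10¹⁹) / (5.5 × 10⁸)³ = 1.983 × 10⁻⁷
Moon U: (1.5 × 10¹⁸) / (2.8 × 10⁸)³ = 6.833 × 10⁻⁸
Ratio (larger/smaller) = 2.9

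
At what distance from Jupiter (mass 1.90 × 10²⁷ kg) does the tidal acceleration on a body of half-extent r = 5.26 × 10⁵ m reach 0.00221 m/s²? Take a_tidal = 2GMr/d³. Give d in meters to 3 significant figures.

2GMr/d³ = a_tidal  ⇒  d = (2GMr / a_tidal)^(1/3)
d = (2 × 6.674×10⁻¹¹ × (1.90 × 10²⁷) × (5.26 × 10⁵) / (0.00221))^(1/3)
  = 3.92 × 10⁸ m

3.92 × 10⁸ m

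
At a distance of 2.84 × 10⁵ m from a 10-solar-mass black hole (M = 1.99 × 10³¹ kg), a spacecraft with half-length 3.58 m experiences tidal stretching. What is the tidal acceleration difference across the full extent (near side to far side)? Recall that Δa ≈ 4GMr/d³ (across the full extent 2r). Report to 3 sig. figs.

Δa = 4GMr/d³
   = 4 × (6.674 × 10⁻¹¹) × (1.99 × 10³¹) × (3.58) / (2.84 × 10⁵)³
   = 8.30 × 10⁵ m/s²

8.30 × 10⁵ m/s²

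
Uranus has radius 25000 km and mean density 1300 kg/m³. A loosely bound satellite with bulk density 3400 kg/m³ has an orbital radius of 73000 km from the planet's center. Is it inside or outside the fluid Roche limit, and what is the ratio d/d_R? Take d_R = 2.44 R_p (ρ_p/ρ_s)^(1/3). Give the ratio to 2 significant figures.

d_R = 2.44 × (25000 km) × (1300/3400)^(1/3) = 44270 km
d/d_R = (73000) / (44270) = 1.6
Since d/d_R > 1, the body is outside the Roche limit.

outside; d/d_R ≈ 1.6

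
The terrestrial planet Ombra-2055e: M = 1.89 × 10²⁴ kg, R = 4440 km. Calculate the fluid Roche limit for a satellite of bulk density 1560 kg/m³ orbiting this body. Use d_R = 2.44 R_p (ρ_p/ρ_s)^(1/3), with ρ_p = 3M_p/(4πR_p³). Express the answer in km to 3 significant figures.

ρ_p = 3M_p/(4πR_p³) = 3 × (1.89 × 10²⁴) / (4π × (4.44 × 10⁶ m)³) = 5150 kg/m³
d_R = 2.44 × 4440 km × (5150/1560)^(1/3)
    = 16100 km

16100 km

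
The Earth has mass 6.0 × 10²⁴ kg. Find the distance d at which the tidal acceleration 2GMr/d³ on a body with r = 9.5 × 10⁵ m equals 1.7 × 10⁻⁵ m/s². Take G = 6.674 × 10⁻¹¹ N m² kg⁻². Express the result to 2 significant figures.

3.6 × 10⁸ m

2GMr/d³ = a_tidal  ⇒  d = (2GMr / a_tidal)^(1/3)
d = (2 × 6.674×10⁻¹¹ × (6.0 × 10²⁴) × (9.5 × 10⁵) / (1.7 × 10⁻⁵))^(1/3)
  = 3.6 × 10⁸ m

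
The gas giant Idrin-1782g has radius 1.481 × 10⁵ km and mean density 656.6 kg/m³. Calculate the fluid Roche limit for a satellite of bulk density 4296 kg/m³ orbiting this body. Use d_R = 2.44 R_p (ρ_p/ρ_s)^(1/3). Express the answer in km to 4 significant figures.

d_R = 2.44 × 1.481 × 10⁵ km × (656.6/4296)^(1/3)
    = 1.932 × 10⁵ km

1.932 × 10⁵ km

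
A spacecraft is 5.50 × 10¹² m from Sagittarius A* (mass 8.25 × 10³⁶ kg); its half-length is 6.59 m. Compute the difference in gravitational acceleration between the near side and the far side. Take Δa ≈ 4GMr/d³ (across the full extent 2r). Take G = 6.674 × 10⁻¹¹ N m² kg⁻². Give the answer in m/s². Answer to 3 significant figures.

Near-to-far spans 2r, so the tidal difference is twice the near-to-center value: 4GMr/d³.
a_tidal = 4GMr/d³
        = 4 × (6.674 × 10⁻¹¹) × (8.25 × 10³⁶) × (6.59) / (5.50 × 10¹²)³
        = 8.72 × 10⁻¹¹ m/s²

8.72 × 10⁻¹¹ m/s²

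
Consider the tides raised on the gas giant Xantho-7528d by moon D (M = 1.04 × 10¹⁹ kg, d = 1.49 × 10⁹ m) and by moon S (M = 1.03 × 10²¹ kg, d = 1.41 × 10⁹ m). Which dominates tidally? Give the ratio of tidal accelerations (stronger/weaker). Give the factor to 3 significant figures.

Compare M/d³ for the two perturbers:
Moon D: (1.04 × 10¹⁹) / (1.49 × 10⁹)³ = 3.144 × 10⁻⁹
Moon S: (1.03 × 10²¹) / (1.41 × 10⁹)³ = 3.674 × 10⁻⁷
Ratio (larger/smaller) = 117

Moon S, by a factor of ≈ 117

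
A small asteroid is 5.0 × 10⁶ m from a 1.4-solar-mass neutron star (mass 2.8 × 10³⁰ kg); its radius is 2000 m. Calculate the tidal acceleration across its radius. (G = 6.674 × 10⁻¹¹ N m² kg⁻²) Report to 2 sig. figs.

Δa = 2GMr/d³
   = 2 × (6.674 × 10⁻¹¹) × (2.8 × 10³⁰) × (2000) / (5.0 × 10⁶)³
   = 6.0 × 10³ m/s²

6.0 × 10³ m/s²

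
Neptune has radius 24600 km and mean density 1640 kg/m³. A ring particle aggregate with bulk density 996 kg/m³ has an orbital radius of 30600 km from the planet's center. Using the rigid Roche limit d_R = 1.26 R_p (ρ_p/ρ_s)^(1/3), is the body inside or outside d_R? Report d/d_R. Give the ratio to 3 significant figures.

inside; d/d_R ≈ 0.836

d_R = 1.26 × (24600 km) × (1640/996)^(1/3) = 36600 km
d/d_R = (30600) / (36600) = 0.836
Since d/d_R < 1, the body is inside the Roche limit.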